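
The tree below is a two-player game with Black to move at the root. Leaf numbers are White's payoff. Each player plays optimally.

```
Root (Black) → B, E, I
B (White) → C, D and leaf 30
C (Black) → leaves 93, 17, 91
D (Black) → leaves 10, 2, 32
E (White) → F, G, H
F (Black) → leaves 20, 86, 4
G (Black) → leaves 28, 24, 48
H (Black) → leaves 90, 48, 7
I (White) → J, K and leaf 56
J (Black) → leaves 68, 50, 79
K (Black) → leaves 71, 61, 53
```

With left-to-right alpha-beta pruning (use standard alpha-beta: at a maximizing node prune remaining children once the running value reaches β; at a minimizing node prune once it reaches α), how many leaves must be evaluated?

17

C [α=-∞,β=+∞]: v=17
D [α=17,β=+∞]: v=10 after child 1 ≤ α → α-cutoff, skip 2
B [α=-∞,β=+∞]: v=30
F [α=-∞,β=30]: v=4
G [α=4,β=30]: v=24
H [α=24,β=30]: v=7
E [α=-∞,β=30]: v=24
J [α=-∞,β=24]: v=50
I [α=-∞,β=24]: v=50 after child 1 ≥ β → β-cutoff, skip 2
Root [α=-∞,β=+∞]: v=24
Leaves evaluated: 17 of 23.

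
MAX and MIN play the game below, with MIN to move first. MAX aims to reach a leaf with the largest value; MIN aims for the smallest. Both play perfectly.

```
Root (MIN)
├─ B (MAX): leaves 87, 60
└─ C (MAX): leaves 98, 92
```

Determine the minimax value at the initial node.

B (MAX): max(87, 60) = 87
C (MAX): max(98, 92) = 98
Root (MIN): min(87, 98) = 87

87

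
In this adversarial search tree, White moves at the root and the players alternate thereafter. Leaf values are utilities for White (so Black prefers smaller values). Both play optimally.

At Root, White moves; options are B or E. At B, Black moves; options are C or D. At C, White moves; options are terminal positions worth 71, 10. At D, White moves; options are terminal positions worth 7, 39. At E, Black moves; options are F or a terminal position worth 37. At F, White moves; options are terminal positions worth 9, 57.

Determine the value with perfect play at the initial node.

C (White): max(71, 10) = 71
D (White): max(7, 39) = 39
B (Black): min(71, 39) = 39
F (White): max(9, 57) = 57
E (Black): min(57, 37) = 37
Root (White): max(39, 37) = 39

39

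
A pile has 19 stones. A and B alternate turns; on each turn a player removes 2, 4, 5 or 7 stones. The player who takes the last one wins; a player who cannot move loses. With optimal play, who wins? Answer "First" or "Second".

W/L table (W = player to move can force a win):
i:   0  1  2  3  4  5  6  7  8  9 10 11 12 13 14 15 16 17 18 19
     L  L  W  W  W  W  W  W  W  L  L  W  W  W  W  W  W  W  L  L
Position 19 is L, so the second player wins.

Second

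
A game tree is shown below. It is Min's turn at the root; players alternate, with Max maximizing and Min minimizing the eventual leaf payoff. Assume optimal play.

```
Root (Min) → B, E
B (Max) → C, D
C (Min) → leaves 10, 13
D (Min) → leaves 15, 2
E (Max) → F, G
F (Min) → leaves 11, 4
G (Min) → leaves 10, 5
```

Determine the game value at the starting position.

5

C (Min): min(10, 13) = 10
D (Min): min(15, 2) = 2
B (Max): max(10, 2) = 10
F (Min): min(11, 4) = 4
G (Min): min(10, 5) = 5
E (Max): max(4, 5) = 5
Root (Min): min(10, 5) = 5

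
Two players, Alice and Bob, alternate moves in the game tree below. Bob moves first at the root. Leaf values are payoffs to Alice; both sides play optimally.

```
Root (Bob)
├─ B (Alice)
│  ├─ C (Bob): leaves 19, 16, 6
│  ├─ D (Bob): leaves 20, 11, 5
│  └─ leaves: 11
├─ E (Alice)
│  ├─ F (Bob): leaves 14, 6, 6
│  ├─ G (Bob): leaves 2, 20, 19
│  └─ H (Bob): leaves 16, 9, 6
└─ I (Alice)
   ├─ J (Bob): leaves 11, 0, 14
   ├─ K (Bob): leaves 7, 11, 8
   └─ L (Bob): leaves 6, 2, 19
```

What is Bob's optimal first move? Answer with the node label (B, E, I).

C (Bob): min(19, 16, 6) = 6
D (Bob): min(20, 11, 5) = 5
B (Alice): max(6, 5, 11) = 11
F (Bob): min(14, 6, 6) = 6
G (Bob): min(2, 20, 19) = 2
H (Bob): min(16, 9, 6) = 6
E (Alice): max(6, 2, 6) = 6
J (Bob): min(11, 0, 14) = 0
K (Bob): min(7, 11, 8) = 7
L (Bob): min(6, 2, 19) = 2
I (Alice): max(0, 7, 2) = 7
Root (Bob): min(11, 6, 7) = 6
Bob picks the child with the lowest value: E (value 6).

E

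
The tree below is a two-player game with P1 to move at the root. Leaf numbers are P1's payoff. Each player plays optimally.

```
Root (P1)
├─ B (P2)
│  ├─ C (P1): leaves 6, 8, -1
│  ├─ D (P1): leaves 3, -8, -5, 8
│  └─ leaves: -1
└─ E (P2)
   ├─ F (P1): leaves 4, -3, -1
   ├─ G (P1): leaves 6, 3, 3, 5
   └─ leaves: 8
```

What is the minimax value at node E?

F: max(4, -3, -1) = 4
G: max(6, 3, 3, 5) = 6
E: min(4, 6, 8) = 4

4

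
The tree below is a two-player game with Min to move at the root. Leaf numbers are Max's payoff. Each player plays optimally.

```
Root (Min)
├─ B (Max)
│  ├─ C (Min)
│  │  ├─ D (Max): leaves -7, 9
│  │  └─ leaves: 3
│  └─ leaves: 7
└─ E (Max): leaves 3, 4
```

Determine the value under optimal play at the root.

4

D (Max): max(-7, 9) = 9
C (Min): min(9, 3) = 3
B (Max): max(3, 7) = 7
E (Max): max(3, 4) = 4
Root (Min): min(7, 4) = 4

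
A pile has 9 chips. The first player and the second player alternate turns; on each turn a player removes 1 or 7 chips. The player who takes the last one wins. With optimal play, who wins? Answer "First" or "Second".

First

i:   0  1  2  3  4  5  6  7  8  9
     L  W  L  W  L  W  L  W  L  W
Position 9 is W, so the first player wins.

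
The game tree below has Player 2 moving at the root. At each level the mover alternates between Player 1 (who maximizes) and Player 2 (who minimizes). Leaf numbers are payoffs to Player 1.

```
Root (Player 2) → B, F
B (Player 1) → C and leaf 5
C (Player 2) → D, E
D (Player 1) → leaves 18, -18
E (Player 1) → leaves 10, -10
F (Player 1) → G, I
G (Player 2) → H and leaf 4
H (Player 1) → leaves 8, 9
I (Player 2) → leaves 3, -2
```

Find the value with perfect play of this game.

4

D (Player 1): max(18, -18) = 18
E (Player 1): max(10, -10) = 10
C (Player 2): min(18, 10) = 10
B (Player 1): max(10, 5) = 10
H (Player 1): max(8, 9) = 9
G (Player 2): min(9, 4) = 4
I (Player 2): min(3, -2) = -2
F (Player 1): max(4, -2) = 4
Root (Player 2): min(10, 4) = 4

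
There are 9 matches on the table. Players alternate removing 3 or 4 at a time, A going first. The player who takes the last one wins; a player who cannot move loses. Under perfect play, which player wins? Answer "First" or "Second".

W/L table (W = player to move can force a win):
i:   0  1  2  3  4  5  6  7  8  9
     L  L  L  W  W  W  W  L  L  L
Position 9 is L, so the second player wins.

Second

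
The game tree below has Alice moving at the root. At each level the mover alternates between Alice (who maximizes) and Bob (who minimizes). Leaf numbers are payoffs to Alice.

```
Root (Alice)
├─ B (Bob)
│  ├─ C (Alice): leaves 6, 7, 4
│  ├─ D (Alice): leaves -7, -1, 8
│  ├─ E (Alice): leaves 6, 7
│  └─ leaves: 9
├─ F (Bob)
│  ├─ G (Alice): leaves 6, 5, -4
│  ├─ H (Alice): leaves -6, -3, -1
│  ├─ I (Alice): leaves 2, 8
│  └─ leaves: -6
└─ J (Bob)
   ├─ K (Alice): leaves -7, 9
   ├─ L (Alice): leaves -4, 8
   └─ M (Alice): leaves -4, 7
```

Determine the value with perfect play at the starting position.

7

C (Alice): max(6, 7, 4) = 7
D (Alice): max(-7, -1, 8) = 8
E (Alice): max(6, 7) = 7
B (Bob): min(7, 8, 7, 9) = 7
G (Alice): max(6, 5, -4) = 6
H (Alice): max(-6, -3, -1) = -1
I (Alice): max(2, 8) = 8
F (Bob): min(6, -1, 8, -6) = -6
K (Alice): max(-7, 9) = 9
L (Alice): max(-4, 8) = 8
M (Alice): max(-4, 7) = 7
J (Bob): min(9, 8, 7) = 7
Root (Alice): max(7, -6, 7) = 7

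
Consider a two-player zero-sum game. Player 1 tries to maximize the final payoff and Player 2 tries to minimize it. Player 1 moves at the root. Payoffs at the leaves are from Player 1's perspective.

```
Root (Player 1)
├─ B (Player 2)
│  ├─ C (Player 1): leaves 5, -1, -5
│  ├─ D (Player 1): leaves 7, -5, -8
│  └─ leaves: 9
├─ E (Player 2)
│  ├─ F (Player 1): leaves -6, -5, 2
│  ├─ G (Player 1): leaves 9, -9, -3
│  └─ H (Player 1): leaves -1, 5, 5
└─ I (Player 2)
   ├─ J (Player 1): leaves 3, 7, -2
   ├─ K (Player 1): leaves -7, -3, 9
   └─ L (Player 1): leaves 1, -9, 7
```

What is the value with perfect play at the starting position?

7

C (Player 1): max(5, -1, -5) = 5
D (Player 1): max(7, -5, -8) = 7
B (Player 2): min(5, 7, 9) = 5
F (Player 1): max(-6, -5, 2) = 2
G (Player 1): max(9, -9, -3) = 9
H (Player 1): max(-1, 5, 5) = 5
E (Player 2): min(2, 9, 5) = 2
J (Player 1): max(3, 7, -2) = 7
K (Player 1): max(-7, -3, 9) = 9
L (Player 1): max(1, -9, 7) = 7
I (Player 2): min(7, 9, 7) = 7
Root (Player 1): max(5, 2, 7) = 7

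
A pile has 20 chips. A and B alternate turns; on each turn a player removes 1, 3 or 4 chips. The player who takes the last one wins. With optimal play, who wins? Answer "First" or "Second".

Positions where the player to move wins (W) vs loses (L):
i:   0  1  2  3  4  5  6  7  8  9 10 11 12 13 14 15 16 17 18 19 20
     L  W  L  W  W  W  W  L  W  L  W  W  W  W  L  W  L  W  W  W  W
Position 20 is W, so the first player wins.

First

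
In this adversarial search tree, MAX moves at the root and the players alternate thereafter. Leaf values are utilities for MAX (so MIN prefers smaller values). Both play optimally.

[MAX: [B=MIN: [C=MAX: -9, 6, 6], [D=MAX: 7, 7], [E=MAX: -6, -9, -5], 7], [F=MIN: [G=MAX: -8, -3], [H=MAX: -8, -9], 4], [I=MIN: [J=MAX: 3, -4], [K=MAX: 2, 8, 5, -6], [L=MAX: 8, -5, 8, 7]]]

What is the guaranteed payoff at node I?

J: max(3, -4) = 3
K: max(2, 8, 5, -6) = 8
L: max(8, -5, 8, 7) = 8
I: min(3, 8, 8) = 3

3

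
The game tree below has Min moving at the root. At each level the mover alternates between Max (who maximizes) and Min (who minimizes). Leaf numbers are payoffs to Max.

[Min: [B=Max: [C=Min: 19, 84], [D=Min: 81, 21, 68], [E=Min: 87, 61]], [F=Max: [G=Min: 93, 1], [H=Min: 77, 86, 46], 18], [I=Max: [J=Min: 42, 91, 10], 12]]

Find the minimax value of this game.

12

C (Min): min(19, 84) = 19
D (Min): min(81, 21, 68) = 21
E (Min): min(87, 61) = 61
B (Max): max(19, 21, 61) = 61
G (Min): min(93, 1) = 1
H (Min): min(77, 86, 46) = 46
F (Max): max(1, 46, 18) = 46
J (Min): min(42, 91, 10) = 10
I (Max): max(10, 12) = 12
Root (Min): min(61, 46, 12) = 12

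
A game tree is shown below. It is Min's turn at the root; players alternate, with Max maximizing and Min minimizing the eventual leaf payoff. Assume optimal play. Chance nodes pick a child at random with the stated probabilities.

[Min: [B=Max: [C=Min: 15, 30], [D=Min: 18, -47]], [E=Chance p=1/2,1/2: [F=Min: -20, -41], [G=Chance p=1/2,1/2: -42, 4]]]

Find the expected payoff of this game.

-30

C (Min): min(15, 30) = 15
D (Min): min(18, -47) = -47
B (Max): max(15, -47) = 15
F (Min): min(-20, -41) = -41
G (Chance): 1/2·-42 + 1/2·4 = -19
E (Chance): 1/2·-41 + 1/2·-19 = -30
Root (Min): min(15, -30) = -30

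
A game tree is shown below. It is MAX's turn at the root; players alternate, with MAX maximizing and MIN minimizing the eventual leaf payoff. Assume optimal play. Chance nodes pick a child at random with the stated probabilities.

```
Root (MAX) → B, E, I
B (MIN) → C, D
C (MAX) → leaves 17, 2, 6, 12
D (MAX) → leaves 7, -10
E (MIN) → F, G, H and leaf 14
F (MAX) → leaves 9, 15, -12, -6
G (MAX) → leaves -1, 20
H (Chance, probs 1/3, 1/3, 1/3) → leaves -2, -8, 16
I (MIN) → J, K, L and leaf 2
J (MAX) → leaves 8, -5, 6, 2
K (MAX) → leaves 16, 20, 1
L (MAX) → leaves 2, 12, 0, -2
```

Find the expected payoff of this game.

7

C (MAX): max(17, 2, 6, 12) = 17
D (MAX): max(7, -10) = 7
B (MIN): min(17, 7) = 7
F (MAX): max(9, 15, -12, -6) = 15
G (MAX): max(-1, 20) = 20
H (Chance): 1/3·-2 + 1/3·-8 + 1/3·16 = 2
E (MIN): min(15, 20, 2, 14) = 2
J (MAX): max(8, -5, 6, 2) = 8
K (MAX): max(16, 20, 1) = 20
L (MAX): max(2, 12, 0, -2) = 12
I (MIN): min(8, 20, 12, 2) = 2
Root (MAX): max(7, 2, 2) = 7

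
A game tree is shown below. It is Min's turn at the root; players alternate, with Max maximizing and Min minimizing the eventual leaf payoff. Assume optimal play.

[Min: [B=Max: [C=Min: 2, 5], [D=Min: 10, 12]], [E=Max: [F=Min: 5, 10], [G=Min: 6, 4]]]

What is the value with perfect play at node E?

F: min(5, 10) = 5
G: min(6, 4) = 4
E: max(5, 4) = 5

5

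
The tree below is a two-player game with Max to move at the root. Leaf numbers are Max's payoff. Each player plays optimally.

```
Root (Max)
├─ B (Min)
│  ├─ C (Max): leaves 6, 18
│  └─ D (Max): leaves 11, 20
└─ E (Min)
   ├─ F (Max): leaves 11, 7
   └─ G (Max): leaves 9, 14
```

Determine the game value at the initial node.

18

C (Max): max(6, 18) = 18
D (Max): max(11, 20) = 20
B (Min): min(18, 20) = 18
F (Max): max(11, 7) = 11
G (Max): max(9, 14) = 14
E (Min): min(11, 14) = 11
Root (Max): max(18, 11) = 18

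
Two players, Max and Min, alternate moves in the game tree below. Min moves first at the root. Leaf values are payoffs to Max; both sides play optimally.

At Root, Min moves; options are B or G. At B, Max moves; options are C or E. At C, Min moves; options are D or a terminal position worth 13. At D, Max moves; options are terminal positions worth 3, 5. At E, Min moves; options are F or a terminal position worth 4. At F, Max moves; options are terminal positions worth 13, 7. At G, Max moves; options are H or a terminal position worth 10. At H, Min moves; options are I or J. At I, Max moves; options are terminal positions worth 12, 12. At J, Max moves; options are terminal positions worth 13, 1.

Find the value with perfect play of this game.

D (Max): max(3, 5) = 5
C (Min): min(5, 13) = 5
F (Max): max(13, 7) = 13
E (Min): min(13, 4) = 4
B (Max): max(5, 4) = 5
I (Max): max(12, 12) = 12
J (Max): max(13, 1) = 13
H (Min): min(12, 13) = 12
G (Max): max(12, 10) = 12
Root (Min): min(5, 12) = 5

5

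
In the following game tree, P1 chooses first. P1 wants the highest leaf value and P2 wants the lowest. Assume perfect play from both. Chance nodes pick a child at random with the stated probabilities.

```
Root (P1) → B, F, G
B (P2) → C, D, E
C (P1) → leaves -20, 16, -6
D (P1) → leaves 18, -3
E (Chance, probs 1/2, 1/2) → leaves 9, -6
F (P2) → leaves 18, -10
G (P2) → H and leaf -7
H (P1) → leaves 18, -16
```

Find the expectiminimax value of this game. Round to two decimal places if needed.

1.5

C (P1): max(-20, 16, -6) = 16
D (P1): max(18, -3) = 18
E (Chance): 1/2·9 + 1/2·-6 = 1.5
B (P2): min(16, 18, 1.5) = 1.5
F (P2): min(18, -10) = -10
H (P1): max(18, -16) = 18
G (P2): min(18, -7) = -7
Root (P1): max(1.5, -10, -7) = 1.5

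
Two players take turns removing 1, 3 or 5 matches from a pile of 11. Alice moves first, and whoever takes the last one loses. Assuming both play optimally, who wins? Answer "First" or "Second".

Second

Positions where the player to move wins (W) vs loses (L):
i:   0  1  2  3  4  5  6  7  8  9 10 11
     W  L  W  L  W  L  W  L  W  L  W  L
Position 11 is L, so the second player wins.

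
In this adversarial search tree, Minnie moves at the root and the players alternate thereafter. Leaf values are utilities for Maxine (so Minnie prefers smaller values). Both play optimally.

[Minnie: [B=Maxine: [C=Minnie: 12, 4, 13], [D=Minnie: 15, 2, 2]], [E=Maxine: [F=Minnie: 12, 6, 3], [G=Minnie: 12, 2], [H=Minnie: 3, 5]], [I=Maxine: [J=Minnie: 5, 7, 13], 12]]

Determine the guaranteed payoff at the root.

C (Minnie): min(12, 4, 13) = 4
D (Minnie): min(15, 2, 2) = 2
B (Maxine): max(4, 2) = 4
F (Minnie): min(12, 6, 3) = 3
G (Minnie): min(12, 2) = 2
H (Minnie): min(3, 5) = 3
E (Maxine): max(3, 2, 3) = 3
J (Minnie): min(5, 7, 13) = 5
I (Maxine): max(5, 12) = 12
Root (Minnie): min(4, 3, 12) = 3

3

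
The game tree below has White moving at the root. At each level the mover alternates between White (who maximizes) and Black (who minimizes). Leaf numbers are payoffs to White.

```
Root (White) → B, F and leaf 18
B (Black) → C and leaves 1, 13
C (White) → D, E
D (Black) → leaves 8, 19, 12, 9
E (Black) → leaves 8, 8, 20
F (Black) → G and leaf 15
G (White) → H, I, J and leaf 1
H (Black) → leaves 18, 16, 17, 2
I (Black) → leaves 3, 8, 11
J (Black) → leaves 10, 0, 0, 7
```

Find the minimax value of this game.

18

D (Black): min(8, 19, 12, 9) = 8
E (Black): min(8, 8, 20) = 8
C (White): max(8, 8) = 8
B (Black): min(8, 1, 13) = 1
H (Black): min(18, 16, 17, 2) = 2
I (Black): min(3, 8, 11) = 3
J (Black): min(10, 0, 0, 7) = 0
G (White): max(2, 3, 0, 1) = 3
F (Black): min(3, 15) = 3
Root (White): max(1, 3, 18) = 18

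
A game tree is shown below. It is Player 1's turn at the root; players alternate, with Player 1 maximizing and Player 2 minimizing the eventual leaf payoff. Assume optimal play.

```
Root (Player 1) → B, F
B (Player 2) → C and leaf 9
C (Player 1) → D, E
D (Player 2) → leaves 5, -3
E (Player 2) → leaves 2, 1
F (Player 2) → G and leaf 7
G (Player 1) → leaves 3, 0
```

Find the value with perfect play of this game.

D (Player 2): min(5, -3) = -3
E (Player 2): min(2, 1) = 1
C (Player 1): max(-3, 1) = 1
B (Player 2): min(1, 9) = 1
G (Player 1): max(3, 0) = 3
F (Player 2): min(3, 7) = 3
Root (Player 1): max(1, 3) = 3

3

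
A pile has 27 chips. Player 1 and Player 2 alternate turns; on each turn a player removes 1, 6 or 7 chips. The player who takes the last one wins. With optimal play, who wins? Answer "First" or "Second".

Mark each pile size as W (mover wins) or L (mover loses):
i:   0  1  2  3  4  5  6  7  8  9 10 11 12 13 14 15 16 17 18 19 20 21 22 23 24 25 26 27
     L  W  L  W  L  W  W  W  W  W  W  W  L  W  L  W  L  W  W  W  W  W  W  W  L  W  L  W
Position 27 is W, so the first player wins.

First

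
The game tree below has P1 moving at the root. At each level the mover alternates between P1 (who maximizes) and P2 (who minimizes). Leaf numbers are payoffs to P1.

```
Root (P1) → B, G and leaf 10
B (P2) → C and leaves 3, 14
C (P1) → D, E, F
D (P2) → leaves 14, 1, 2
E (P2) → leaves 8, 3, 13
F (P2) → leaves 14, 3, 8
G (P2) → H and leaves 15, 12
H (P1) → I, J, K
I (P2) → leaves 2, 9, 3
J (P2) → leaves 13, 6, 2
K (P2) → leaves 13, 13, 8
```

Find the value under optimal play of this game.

D (P2): min(14, 1, 2) = 1
E (P2): min(8, 3, 13) = 3
F (P2): min(14, 3, 8) = 3
C (P1): max(1, 3, 3) = 3
B (P2): min(3, 3, 14) = 3
I (P2): min(2, 9, 3) = 2
J (P2): min(13, 6, 2) = 2
K (P2): min(13, 13, 8) = 8
H (P1): max(2, 2, 8) = 8
G (P2): min(8, 15, 12) = 8
Root (P1): max(3, 8, 10) = 10

10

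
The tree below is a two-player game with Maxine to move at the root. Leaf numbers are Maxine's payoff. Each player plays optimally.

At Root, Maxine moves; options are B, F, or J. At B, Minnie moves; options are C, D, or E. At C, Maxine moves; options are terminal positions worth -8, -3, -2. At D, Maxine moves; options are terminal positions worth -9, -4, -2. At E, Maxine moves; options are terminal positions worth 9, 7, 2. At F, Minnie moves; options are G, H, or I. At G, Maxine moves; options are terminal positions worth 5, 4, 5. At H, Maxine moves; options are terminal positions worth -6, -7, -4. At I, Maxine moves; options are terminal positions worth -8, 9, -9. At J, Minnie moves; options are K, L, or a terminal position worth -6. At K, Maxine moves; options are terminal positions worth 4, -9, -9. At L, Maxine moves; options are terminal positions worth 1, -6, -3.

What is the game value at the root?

-2

C (Maxine): max(-8, -3, -2) = -2
D (Maxine): max(-9, -4, -2) = -2
E (Maxine): max(9, 7, 2) = 9
B (Minnie): min(-2, -2, 9) = -2
G (Maxine): max(5, 4, 5) = 5
H (Maxine): max(-6, -7, -4) = -4
I (Maxine): max(-8, 9, -9) = 9
F (Minnie): min(5, -4, 9) = -4
K (Maxine): max(4, -9, -9) = 4
L (Maxine): max(1, -6, -3) = 1
J (Minnie): min(4, 1, -6) = -6
Root (Maxine): max(-2, -4, -6) = -2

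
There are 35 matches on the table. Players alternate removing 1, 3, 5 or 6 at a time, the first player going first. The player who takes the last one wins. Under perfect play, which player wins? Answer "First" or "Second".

Second

Mark each pile size as W (mover wins) or L (mover loses):
i:   0  1  2  3  4  5  6  7  8  9 10 11 12 13 14 15 16 17 18 19 20 21 22 23 24 25 26 27 28 29 30 31 32 33 34 35
     L  W  L  W  L  W  W  W  W  W  W  L  W  L  W  L  W  W  W  W  W  W  L  W  L  W  L  W  W  W  W  W  W  L  W  L
Position 35 is L, so the second player wins.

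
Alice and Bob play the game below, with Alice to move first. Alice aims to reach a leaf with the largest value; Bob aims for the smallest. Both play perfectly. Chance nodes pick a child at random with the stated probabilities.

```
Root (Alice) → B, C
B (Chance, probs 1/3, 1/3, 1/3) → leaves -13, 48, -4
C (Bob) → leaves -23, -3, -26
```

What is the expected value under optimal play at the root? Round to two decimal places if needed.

B (Chance): 1/3·-13 + 1/3·48 + 1/3·-4 = 10.33
C (Bob): min(-23, -3, -26) = -26
Root (Alice): max(10.33, -26) = 10.33

10.33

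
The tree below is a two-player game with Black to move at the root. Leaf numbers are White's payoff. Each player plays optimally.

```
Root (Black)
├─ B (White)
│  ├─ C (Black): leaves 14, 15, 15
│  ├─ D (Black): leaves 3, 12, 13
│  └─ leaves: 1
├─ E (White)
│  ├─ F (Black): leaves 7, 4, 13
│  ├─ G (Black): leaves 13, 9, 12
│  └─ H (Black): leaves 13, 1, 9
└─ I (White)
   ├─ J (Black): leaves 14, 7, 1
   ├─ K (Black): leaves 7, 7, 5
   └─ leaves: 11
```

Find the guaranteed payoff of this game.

C (Black): min(14, 15, 15) = 14
D (Black): min(3, 12, 13) = 3
B (White): max(14, 3, 1) = 14
F (Black): min(7, 4, 13) = 4
G (Black): min(13, 9, 12) = 9
H (Black): min(13, 1, 9) = 1
E (White): max(4, 9, 1) = 9
J (Black): min(14, 7, 1) = 1
K (Black): min(7, 7, 5) = 5
I (White): max(1, 5, 11) = 11
Root (Black): min(14, 9, 11) = 9

9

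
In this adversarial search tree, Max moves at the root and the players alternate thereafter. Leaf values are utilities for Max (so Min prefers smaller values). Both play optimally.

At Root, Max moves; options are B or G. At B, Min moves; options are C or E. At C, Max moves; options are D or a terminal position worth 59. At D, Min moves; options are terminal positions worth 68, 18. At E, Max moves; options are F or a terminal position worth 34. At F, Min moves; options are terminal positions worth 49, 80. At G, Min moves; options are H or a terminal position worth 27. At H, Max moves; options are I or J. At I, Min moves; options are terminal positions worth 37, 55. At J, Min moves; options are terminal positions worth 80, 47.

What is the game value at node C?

59

D: min(68, 18) = 18
C: max(18, 59) = 59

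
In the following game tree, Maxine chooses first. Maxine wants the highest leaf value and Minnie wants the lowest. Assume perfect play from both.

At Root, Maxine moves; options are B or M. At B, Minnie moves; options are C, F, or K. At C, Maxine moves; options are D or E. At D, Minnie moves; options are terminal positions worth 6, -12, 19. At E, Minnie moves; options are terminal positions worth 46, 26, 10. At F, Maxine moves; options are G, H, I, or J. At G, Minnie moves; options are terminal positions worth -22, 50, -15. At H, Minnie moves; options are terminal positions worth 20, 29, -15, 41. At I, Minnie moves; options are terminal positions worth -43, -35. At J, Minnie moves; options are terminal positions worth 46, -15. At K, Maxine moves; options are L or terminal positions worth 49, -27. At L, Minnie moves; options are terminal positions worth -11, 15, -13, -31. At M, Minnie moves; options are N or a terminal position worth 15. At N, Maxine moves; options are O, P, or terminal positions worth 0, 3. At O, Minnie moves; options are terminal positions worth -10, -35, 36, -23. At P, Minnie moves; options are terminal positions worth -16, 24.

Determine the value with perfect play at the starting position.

D (Minnie): min(6, -12, 19) = -12
E (Minnie): min(46, 26, 10) = 10
C (Maxine): max(-12, 10) = 10
G (Minnie): min(-22, 50, -15) = -22
H (Minnie): min(20, 29, -15, 41) = -15
I (Minnie): min(-43, -35) = -43
J (Minnie): min(46, -15) = -15
F (Maxine): max(-22, -15, -43, -15) = -15
L (Minnie): min(-11, 15, -13, -31) = -31
K (Maxine): max(-31, 49, -27) = 49
B (Minnie): min(10, -15, 49) = -15
O (Minnie): min(-10, -35, 36, -23) = -35
P (Minnie): min(-16, 24) = -16
N (Maxine): max(-35, -16, 0, 3) = 3
M (Minnie): min(3, 15) = 3
Root (Maxine): max(-15, 3) = 3

3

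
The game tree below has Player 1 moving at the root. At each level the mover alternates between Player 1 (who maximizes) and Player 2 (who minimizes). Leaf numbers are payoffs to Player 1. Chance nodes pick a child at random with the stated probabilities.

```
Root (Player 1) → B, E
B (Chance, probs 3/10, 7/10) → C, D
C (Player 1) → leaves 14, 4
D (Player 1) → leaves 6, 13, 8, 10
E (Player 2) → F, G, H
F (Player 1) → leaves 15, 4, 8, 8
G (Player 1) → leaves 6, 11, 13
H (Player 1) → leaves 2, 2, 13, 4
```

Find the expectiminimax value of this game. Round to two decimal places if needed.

13.3

C (Player 1): max(14, 4) = 14
D (Player 1): max(6, 13, 8, 10) = 13
B (Chance): 3/10·14 + 7/10·13 = 13.3
F (Player 1): max(15, 4, 8, 8) = 15
G (Player 1): max(6, 11, 13) = 13
H (Player 1): max(2, 2, 13, 4) = 13
E (Player 2): min(15, 13, 13) = 13
Root (Player 1): max(13.3, 13) = 13.3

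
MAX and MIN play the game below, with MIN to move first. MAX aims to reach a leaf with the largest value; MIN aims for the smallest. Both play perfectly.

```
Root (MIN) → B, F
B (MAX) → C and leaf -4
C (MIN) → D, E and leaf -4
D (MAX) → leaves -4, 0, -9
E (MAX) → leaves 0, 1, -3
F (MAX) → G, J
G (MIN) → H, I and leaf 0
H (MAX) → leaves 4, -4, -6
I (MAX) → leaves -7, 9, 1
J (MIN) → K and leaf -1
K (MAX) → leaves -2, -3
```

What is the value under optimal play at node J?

K: max(-2, -3) = -2
J: min(-2, -1) = -2

-2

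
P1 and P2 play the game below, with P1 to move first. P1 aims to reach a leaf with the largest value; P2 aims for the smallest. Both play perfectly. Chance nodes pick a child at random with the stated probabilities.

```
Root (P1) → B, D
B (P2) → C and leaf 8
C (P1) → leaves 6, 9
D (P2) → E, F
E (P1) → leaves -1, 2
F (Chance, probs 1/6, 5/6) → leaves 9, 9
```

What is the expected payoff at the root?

C (P1): max(6, 9) = 9
B (P2): min(9, 8) = 8
E (P1): max(-1, 2) = 2
F (Chance): 1/6·9 + 5/6·9 = 9
D (P2): min(2, 9) = 2
Root (P1): max(8, 2) = 8

8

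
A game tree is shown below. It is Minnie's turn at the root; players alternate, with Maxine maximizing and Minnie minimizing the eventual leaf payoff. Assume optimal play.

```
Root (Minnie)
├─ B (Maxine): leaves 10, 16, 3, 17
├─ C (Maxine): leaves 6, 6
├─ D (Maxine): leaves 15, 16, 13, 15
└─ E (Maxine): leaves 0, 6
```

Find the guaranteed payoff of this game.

6

B (Maxine): max(10, 16, 3, 17) = 17
C (Maxine): max(6, 6) = 6
D (Maxine): max(15, 16, 13, 15) = 16
E (Maxine): max(0, 6) = 6
Root (Minnie): min(17, 6, 16, 6) = 6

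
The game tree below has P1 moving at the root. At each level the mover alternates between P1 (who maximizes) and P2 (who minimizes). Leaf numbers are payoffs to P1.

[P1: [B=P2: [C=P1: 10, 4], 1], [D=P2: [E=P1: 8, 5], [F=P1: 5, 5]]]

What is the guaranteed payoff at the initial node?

5

C (P1): max(10, 4) = 10
B (P2): min(10, 1) = 1
E (P1): max(8, 5) = 8
F (P1): max(5, 5) = 5
D (P2): min(8, 5) = 5
Root (P1): max(1, 5) = 5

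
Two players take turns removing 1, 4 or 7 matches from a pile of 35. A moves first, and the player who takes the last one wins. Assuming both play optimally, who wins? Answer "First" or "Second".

Compute winning (W) and losing (L) positions by backward induction:
i:   0  1  2  3  4  5  6  7  8  9 10 11 12 13 14 15 16 17 18 19 20 21 22 23 24 25 26 27 28 29 30 31 32 33 34 35
     L  W  L  W  W  L  W  W  L  W  L  W  W  L  W  W  L  W  L  W  W  L  W  W  L  W  L  W  W  L  W  W  L  W  L  W
Position 35 is W, so the first player wins.

First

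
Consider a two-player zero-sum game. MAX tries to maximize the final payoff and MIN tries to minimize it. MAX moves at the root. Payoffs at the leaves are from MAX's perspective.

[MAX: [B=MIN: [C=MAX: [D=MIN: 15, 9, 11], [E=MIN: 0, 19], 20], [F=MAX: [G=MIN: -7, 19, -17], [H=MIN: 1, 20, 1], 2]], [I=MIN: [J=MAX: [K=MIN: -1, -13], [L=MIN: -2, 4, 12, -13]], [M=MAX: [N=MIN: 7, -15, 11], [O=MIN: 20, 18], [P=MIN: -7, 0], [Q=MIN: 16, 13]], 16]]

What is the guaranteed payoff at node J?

-13

K: min(-1, -13) = -13
L: min(-2, 4, 12, -13) = -13
J: max(-13, -13) = -13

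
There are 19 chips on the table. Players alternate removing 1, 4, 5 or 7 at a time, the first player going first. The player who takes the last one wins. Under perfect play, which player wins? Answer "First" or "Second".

First

W/L table (W = player to move can force a win):
i:   0  1  2  3  4  5  6  7  8  9 10 11 12 13 14 15 16 17 18 19
     L  W  L  W  W  W  W  W  L  W  L  W  W  W  W  W  L  W  L  W
Position 19 is W, so the first player wins.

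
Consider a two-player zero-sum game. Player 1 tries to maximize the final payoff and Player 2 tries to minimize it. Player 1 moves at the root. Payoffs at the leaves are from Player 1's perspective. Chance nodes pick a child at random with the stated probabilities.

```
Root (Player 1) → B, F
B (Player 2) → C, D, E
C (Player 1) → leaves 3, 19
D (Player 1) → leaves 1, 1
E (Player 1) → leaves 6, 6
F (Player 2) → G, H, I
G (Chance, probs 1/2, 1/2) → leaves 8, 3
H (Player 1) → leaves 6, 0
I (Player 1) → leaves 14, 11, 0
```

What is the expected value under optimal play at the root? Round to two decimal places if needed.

5.5

C (Player 1): max(3, 19) = 19
D (Player 1): max(1, 1) = 1
E (Player 1): max(6, 6) = 6
B (Player 2): min(19, 1, 6) = 1
G (Chance): 1/2·8 + 1/2·3 = 5.5
H (Player 1): max(6, 0) = 6
I (Player 1): max(14, 11, 0) = 14
F (Player 2): min(5.5, 6, 14) = 5.5
Root (Player 1): max(1, 5.5) = 5.5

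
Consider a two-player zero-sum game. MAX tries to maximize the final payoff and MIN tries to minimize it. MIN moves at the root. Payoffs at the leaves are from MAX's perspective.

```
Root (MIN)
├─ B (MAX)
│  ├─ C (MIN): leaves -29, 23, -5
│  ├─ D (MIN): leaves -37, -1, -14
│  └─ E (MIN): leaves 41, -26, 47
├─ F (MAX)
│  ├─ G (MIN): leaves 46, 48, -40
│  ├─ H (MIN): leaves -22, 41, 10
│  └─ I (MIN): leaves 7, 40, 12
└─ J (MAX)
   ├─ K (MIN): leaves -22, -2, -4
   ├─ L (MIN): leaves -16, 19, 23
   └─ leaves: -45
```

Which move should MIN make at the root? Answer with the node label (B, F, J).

C (MIN): min(-29, 23, -5) = -29
D (MIN): min(-37, -1, -14) = -37
E (MIN): min(41, -26, 47) = -26
B (MAX): max(-29, -37, -26) = -26
G (MIN): min(46, 48, -40) = -40
H (MIN): min(-22, 41, 10) = -22
I (MIN): min(7, 40, 12) = 7
F (MAX): max(-40, -22, 7) = 7
K (MIN): min(-22, -2, -4) = -22
L (MIN): min(-16, 19, 23) = -16
J (MAX): max(-22, -16, -45) = -16
Root (MIN): min(-26, 7, -16) = -26
MIN picks the child with the lowest value: B (value -26).

B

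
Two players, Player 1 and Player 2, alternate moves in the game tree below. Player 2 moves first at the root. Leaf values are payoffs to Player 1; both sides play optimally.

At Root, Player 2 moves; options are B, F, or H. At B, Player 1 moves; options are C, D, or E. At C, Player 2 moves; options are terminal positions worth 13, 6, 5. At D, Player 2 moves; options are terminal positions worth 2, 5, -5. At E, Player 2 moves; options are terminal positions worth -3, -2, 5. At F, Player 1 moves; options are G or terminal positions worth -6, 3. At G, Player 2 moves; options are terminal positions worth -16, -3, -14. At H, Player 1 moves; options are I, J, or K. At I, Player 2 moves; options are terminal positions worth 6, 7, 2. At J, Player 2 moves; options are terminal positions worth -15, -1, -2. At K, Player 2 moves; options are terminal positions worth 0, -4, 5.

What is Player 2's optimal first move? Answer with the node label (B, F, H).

C (Player 2): min(13, 6, 5) = 5
D (Player 2): min(2, 5, -5) = -5
E (Player 2): min(-3, -2, 5) = -3
B (Player 1): max(5, -5, -3) = 5
G (Player 2): min(-16, -3, -14) = -16
F (Player 1): max(-16, -6, 3) = 3
I (Player 2): min(6, 7, 2) = 2
J (Player 2): min(-15, -1, -2) = -15
K (Player 2): min(0, -4, 5) = -4
H (Player 1): max(2, -15, -4) = 2
Root (Player 2): min(5, 3, 2) = 2
Player 2 picks the child with the lowest value: H (value 2).

H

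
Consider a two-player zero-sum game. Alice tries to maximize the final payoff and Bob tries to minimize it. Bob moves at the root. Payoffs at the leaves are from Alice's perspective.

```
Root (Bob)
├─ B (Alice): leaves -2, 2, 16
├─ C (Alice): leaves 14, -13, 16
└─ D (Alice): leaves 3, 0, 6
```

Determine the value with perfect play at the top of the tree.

B (Alice): max(-2, 2, 16) = 16
C (Alice): max(14, -13, 16) = 16
D (Alice): max(3, 0, 6) = 6
Root (Bob): min(16, 16, 6) = 6

6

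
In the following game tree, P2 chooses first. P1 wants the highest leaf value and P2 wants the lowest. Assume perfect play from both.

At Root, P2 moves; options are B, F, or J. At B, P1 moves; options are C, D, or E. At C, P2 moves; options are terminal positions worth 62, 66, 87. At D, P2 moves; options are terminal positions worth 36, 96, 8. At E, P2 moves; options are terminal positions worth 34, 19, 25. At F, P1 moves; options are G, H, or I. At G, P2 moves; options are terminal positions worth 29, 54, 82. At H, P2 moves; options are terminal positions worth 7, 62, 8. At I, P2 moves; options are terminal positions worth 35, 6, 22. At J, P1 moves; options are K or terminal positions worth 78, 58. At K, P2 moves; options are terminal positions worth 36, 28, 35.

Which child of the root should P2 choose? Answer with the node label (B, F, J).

C (P2): min(62, 66, 87) = 62
D (P2): min(36, 96, 8) = 8
E (P2): min(34, 19, 25) = 19
B (P1): max(62, 8, 19) = 62
G (P2): min(29, 54, 82) = 29
H (P2): min(7, 62, 8) = 7
I (P2): min(35, 6, 22) = 6
F (P1): max(29, 7, 6) = 29
K (P2): min(36, 28, 35) = 28
J (P1): max(28, 78, 58) = 78
Root (P2): min(62, 29, 78) = 29
P2 picks the child with the lowest value: F (value 29).

F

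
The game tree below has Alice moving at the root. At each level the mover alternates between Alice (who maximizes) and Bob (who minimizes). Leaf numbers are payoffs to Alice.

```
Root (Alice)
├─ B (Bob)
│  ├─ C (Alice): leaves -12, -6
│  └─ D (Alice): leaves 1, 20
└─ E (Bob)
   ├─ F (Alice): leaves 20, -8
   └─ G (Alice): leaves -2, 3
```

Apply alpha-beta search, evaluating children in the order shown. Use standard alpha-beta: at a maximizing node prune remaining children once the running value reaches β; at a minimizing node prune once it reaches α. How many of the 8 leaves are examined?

C [α=-∞,β=+∞]: v=-6
D [α=-∞,β=-6]: v=1 after child 1 ≥ β → β-cutoff, skip 1
B [α=-∞,β=+∞]: v=-6
F [α=-6,β=+∞]: v=20
G [α=-6,β=20]: v=3
E [α=-6,β=+∞]: v=3
Root [α=-∞,β=+∞]: v=3
Leaves evaluated: 7 of 8.

7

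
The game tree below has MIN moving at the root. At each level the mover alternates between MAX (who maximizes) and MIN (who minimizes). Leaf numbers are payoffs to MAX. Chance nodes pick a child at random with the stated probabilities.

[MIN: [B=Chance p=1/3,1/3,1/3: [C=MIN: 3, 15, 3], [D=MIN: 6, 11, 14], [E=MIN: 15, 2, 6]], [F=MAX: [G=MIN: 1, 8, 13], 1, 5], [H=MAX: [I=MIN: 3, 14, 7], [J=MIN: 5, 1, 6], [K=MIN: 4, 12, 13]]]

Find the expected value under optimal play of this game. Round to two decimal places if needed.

3.67

C (MIN): min(3, 15, 3) = 3
D (MIN): min(6, 11, 14) = 6
E (MIN): min(15, 2, 6) = 2
B (Chance): 1/3·3 + 1/3·6 + 1/3·2 = 3.67
G (MIN): min(1, 8, 13) = 1
F (MAX): max(1, 1, 5) = 5
I (MIN): min(3, 14, 7) = 3
J (MIN): min(5, 1, 6) = 1
K (MIN): min(4, 12, 13) = 4
H (MAX): max(3, 1, 4) = 4
Root (MIN): min(3.67, 5, 4) = 3.67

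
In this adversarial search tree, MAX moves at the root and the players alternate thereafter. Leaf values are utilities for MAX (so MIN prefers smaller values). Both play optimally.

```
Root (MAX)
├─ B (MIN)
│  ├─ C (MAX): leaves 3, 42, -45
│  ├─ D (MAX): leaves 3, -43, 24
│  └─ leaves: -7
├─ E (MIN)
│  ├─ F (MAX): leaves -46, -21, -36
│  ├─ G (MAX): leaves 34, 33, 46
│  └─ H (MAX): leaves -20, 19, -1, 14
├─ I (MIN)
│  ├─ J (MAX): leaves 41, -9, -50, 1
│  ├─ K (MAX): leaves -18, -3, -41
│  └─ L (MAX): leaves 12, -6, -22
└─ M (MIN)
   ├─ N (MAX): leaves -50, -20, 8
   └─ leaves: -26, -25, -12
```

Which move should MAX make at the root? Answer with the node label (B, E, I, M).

C (MAX): max(3, 42, -45) = 42
D (MAX): max(3, -43, 24) = 24
B (MIN): min(42, 24, -7) = -7
F (MAX): max(-46, -21, -36) = -21
G (MAX): max(34, 33, 46) = 46
H (MAX): max(-20, 19, -1, 14) = 19
E (MIN): min(-21, 46, 19) = -21
J (MAX): max(41, -9, -50, 1) = 41
K (MAX): max(-18, -3, -41) = -3
L (MAX): max(12, -6, -22) = 12
I (MIN): min(41, -3, 12) = -3
N (MAX): max(-50, -20, 8) = 8
M (MIN): min(8, -26, -25, -12) = -26
Root (MAX): max(-7, -21, -3, -26) = -3
MAX picks the child with the highest value: I (value -3).

I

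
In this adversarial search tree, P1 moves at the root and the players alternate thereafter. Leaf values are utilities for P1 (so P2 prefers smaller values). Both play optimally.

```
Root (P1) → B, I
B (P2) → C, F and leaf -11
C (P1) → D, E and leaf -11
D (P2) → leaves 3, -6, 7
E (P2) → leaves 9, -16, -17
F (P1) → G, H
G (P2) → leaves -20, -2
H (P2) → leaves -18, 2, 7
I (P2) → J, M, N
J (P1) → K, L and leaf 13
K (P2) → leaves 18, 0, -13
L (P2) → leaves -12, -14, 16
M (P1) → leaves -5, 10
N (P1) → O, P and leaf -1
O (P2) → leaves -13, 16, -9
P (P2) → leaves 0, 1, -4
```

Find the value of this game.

-1

D (P2): min(3, -6, 7) = -6
E (P2): min(9, -16, -17) = -17
C (P1): max(-6, -17, -11) = -6
G (P2): min(-20, -2) = -20
H (P2): min(-18, 2, 7) = -18
F (P1): max(-20, -18) = -18
B (P2): min(-6, -18, -11) = -18
K (P2): min(18, 0, -13) = -13
L (P2): min(-12, -14, 16) = -14
J (P1): max(-13, -14, 13) = 13
M (P1): max(-5, 10) = 10
O (P2): min(-13, 16, -9) = -13
P (P2): min(0, 1, -4) = -4
N (P1): max(-13, -4, -1) = -1
I (P2): min(13, 10, -1) = -1
Root (P1): max(-18, -1) = -1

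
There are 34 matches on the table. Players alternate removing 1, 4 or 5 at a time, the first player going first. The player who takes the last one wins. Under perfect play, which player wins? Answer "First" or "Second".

Mark each pile size as W (mover wins) or L (mover loses):
i:   0  1  2  3  4  5  6  7  8  9 10 11 12 13 14 15 16 17 18 19 20 21 22 23 24 25 26 27 28 29 30 31 32 33 34
     L  W  L  W  W  W  W  W  L  W  L  W  W  W  W  W  L  W  L  W  W  W  W  W  L  W  L  W  W  W  W  W  L  W  L
Position 34 is L, so the second player wins.

Second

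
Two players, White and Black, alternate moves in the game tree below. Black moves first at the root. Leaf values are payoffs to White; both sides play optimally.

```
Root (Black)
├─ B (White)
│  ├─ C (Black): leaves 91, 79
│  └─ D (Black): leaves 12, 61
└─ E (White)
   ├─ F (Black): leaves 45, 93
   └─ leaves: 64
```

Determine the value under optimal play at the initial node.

C (Black): min(91, 79) = 79
D (Black): min(12, 61) = 12
B (White): max(79, 12) = 79
F (Black): min(45, 93) = 45
E (White): max(45, 64) = 64
Root (Black): min(79, 64) = 64

64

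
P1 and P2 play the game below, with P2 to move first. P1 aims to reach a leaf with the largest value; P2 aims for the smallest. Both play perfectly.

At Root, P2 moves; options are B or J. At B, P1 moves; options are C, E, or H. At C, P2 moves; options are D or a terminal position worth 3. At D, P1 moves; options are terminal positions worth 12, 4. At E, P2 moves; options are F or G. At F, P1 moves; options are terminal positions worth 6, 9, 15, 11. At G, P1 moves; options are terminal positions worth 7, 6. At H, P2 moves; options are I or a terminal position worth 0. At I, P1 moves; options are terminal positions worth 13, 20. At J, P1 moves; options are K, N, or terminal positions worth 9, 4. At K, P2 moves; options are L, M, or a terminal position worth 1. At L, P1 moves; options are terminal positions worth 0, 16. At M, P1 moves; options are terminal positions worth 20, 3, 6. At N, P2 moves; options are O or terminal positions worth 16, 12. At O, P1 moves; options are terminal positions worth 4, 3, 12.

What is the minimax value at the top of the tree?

7

D (P1): max(12, 4) = 12
C (P2): min(12, 3) = 3
F (P1): max(6, 9, 15, 11) = 15
G (P1): max(7, 6) = 7
E (P2): min(15, 7) = 7
I (P1): max(13, 20) = 20
H (P2): min(20, 0) = 0
B (P1): max(3, 7, 0) = 7
L (P1): max(0, 16) = 16
M (P1): max(20, 3, 6) = 20
K (P2): min(16, 20, 1) = 1
O (P1): max(4, 3, 12) = 12
N (P2): min(12, 16, 12) = 12
J (P1): max(1, 12, 9, 4) = 12
Root (P2): min(7, 12) = 7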